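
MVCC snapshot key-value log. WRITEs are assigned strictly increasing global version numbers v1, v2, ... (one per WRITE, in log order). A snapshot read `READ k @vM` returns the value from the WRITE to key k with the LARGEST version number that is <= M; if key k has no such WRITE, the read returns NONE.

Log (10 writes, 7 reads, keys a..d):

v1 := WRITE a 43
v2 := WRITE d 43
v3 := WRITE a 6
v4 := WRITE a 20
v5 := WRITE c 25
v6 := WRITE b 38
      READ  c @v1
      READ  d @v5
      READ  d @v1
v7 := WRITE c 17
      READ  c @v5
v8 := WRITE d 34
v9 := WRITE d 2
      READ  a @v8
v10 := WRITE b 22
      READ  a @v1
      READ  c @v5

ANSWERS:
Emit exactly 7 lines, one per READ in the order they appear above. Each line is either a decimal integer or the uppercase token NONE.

Answer: NONE
43
NONE
25
20
43
25

Derivation:
v1: WRITE a=43  (a history now [(1, 43)])
v2: WRITE d=43  (d history now [(2, 43)])
v3: WRITE a=6  (a history now [(1, 43), (3, 6)])
v4: WRITE a=20  (a history now [(1, 43), (3, 6), (4, 20)])
v5: WRITE c=25  (c history now [(5, 25)])
v6: WRITE b=38  (b history now [(6, 38)])
READ c @v1: history=[(5, 25)] -> no version <= 1 -> NONE
READ d @v5: history=[(2, 43)] -> pick v2 -> 43
READ d @v1: history=[(2, 43)] -> no version <= 1 -> NONE
v7: WRITE c=17  (c history now [(5, 25), (7, 17)])
READ c @v5: history=[(5, 25), (7, 17)] -> pick v5 -> 25
v8: WRITE d=34  (d history now [(2, 43), (8, 34)])
v9: WRITE d=2  (d history now [(2, 43), (8, 34), (9, 2)])
READ a @v8: history=[(1, 43), (3, 6), (4, 20)] -> pick v4 -> 20
v10: WRITE b=22  (b history now [(6, 38), (10, 22)])
READ a @v1: history=[(1, 43), (3, 6), (4, 20)] -> pick v1 -> 43
READ c @v5: history=[(5, 25), (7, 17)] -> pick v5 -> 25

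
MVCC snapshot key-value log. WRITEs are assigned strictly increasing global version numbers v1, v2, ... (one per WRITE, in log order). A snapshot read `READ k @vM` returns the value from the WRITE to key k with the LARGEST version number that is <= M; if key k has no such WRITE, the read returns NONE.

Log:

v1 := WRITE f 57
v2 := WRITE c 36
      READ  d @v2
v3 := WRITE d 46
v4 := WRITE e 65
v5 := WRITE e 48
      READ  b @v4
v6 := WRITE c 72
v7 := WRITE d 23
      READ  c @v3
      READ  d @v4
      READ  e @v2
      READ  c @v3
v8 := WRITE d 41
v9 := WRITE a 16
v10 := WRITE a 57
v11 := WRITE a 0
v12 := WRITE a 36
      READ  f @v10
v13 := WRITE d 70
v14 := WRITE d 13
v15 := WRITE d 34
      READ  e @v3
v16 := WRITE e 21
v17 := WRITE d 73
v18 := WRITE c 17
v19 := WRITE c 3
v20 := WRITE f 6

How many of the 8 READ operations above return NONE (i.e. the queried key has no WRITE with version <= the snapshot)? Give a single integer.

v1: WRITE f=57  (f history now [(1, 57)])
v2: WRITE c=36  (c history now [(2, 36)])
READ d @v2: history=[] -> no version <= 2 -> NONE
v3: WRITE d=46  (d history now [(3, 46)])
v4: WRITE e=65  (e history now [(4, 65)])
v5: WRITE e=48  (e history now [(4, 65), (5, 48)])
READ b @v4: history=[] -> no version <= 4 -> NONE
v6: WRITE c=72  (c history now [(2, 36), (6, 72)])
v7: WRITE d=23  (d history now [(3, 46), (7, 23)])
READ c @v3: history=[(2, 36), (6, 72)] -> pick v2 -> 36
READ d @v4: history=[(3, 46), (7, 23)] -> pick v3 -> 46
READ e @v2: history=[(4, 65), (5, 48)] -> no version <= 2 -> NONE
READ c @v3: history=[(2, 36), (6, 72)] -> pick v2 -> 36
v8: WRITE d=41  (d history now [(3, 46), (7, 23), (8, 41)])
v9: WRITE a=16  (a history now [(9, 16)])
v10: WRITE a=57  (a history now [(9, 16), (10, 57)])
v11: WRITE a=0  (a history now [(9, 16), (10, 57), (11, 0)])
v12: WRITE a=36  (a history now [(9, 16), (10, 57), (11, 0), (12, 36)])
READ f @v10: history=[(1, 57)] -> pick v1 -> 57
v13: WRITE d=70  (d history now [(3, 46), (7, 23), (8, 41), (13, 70)])
v14: WRITE d=13  (d history now [(3, 46), (7, 23), (8, 41), (13, 70), (14, 13)])
v15: WRITE d=34  (d history now [(3, 46), (7, 23), (8, 41), (13, 70), (14, 13), (15, 34)])
READ e @v3: history=[(4, 65), (5, 48)] -> no version <= 3 -> NONE
v16: WRITE e=21  (e history now [(4, 65), (5, 48), (16, 21)])
v17: WRITE d=73  (d history now [(3, 46), (7, 23), (8, 41), (13, 70), (14, 13), (15, 34), (17, 73)])
v18: WRITE c=17  (c history now [(2, 36), (6, 72), (18, 17)])
v19: WRITE c=3  (c history now [(2, 36), (6, 72), (18, 17), (19, 3)])
v20: WRITE f=6  (f history now [(1, 57), (20, 6)])
Read results in order: ['NONE', 'NONE', '36', '46', 'NONE', '36', '57', 'NONE']
NONE count = 4

Answer: 4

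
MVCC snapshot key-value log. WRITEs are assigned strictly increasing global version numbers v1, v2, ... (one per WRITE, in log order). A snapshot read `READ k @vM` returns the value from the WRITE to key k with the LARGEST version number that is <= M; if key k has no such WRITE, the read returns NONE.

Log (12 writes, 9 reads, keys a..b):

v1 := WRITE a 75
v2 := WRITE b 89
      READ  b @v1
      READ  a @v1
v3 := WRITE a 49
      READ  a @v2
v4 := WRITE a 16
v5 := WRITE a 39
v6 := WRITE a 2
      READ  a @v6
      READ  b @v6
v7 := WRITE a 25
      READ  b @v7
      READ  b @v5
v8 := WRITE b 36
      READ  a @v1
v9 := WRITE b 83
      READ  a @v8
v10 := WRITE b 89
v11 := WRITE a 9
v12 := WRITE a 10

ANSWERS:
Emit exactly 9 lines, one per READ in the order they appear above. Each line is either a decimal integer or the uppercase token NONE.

v1: WRITE a=75  (a history now [(1, 75)])
v2: WRITE b=89  (b history now [(2, 89)])
READ b @v1: history=[(2, 89)] -> no version <= 1 -> NONE
READ a @v1: history=[(1, 75)] -> pick v1 -> 75
v3: WRITE a=49  (a history now [(1, 75), (3, 49)])
READ a @v2: history=[(1, 75), (3, 49)] -> pick v1 -> 75
v4: WRITE a=16  (a history now [(1, 75), (3, 49), (4, 16)])
v5: WRITE a=39  (a history now [(1, 75), (3, 49), (4, 16), (5, 39)])
v6: WRITE a=2  (a history now [(1, 75), (3, 49), (4, 16), (5, 39), (6, 2)])
READ a @v6: history=[(1, 75), (3, 49), (4, 16), (5, 39), (6, 2)] -> pick v6 -> 2
READ b @v6: history=[(2, 89)] -> pick v2 -> 89
v7: WRITE a=25  (a history now [(1, 75), (3, 49), (4, 16), (5, 39), (6, 2), (7, 25)])
READ b @v7: history=[(2, 89)] -> pick v2 -> 89
READ b @v5: history=[(2, 89)] -> pick v2 -> 89
v8: WRITE b=36  (b history now [(2, 89), (8, 36)])
READ a @v1: history=[(1, 75), (3, 49), (4, 16), (5, 39), (6, 2), (7, 25)] -> pick v1 -> 75
v9: WRITE b=83  (b history now [(2, 89), (8, 36), (9, 83)])
READ a @v8: history=[(1, 75), (3, 49), (4, 16), (5, 39), (6, 2), (7, 25)] -> pick v7 -> 25
v10: WRITE b=89  (b history now [(2, 89), (8, 36), (9, 83), (10, 89)])
v11: WRITE a=9  (a history now [(1, 75), (3, 49), (4, 16), (5, 39), (6, 2), (7, 25), (11, 9)])
v12: WRITE a=10  (a history now [(1, 75), (3, 49), (4, 16), (5, 39), (6, 2), (7, 25), (11, 9), (12, 10)])

Answer: NONE
75
75
2
89
89
89
75
25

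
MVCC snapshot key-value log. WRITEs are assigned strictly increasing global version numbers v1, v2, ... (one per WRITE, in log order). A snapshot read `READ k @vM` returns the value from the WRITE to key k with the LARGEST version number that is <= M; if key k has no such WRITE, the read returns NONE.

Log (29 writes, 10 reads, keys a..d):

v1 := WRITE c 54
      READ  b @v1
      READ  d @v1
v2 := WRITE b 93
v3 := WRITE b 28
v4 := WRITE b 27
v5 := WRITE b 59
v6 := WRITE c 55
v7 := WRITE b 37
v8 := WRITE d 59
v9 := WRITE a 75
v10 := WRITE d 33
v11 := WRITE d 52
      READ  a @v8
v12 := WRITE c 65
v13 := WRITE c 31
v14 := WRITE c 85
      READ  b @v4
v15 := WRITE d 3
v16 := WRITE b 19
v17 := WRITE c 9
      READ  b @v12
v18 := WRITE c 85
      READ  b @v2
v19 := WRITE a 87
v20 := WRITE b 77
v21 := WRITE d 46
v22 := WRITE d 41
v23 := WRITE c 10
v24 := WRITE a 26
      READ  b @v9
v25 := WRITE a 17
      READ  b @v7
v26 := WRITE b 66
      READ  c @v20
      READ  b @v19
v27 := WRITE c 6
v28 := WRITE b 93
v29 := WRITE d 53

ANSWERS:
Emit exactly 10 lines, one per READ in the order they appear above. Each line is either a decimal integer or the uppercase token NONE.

v1: WRITE c=54  (c history now [(1, 54)])
READ b @v1: history=[] -> no version <= 1 -> NONE
READ d @v1: history=[] -> no version <= 1 -> NONE
v2: WRITE b=93  (b history now [(2, 93)])
v3: WRITE b=28  (b history now [(2, 93), (3, 28)])
v4: WRITE b=27  (b history now [(2, 93), (3, 28), (4, 27)])
v5: WRITE b=59  (b history now [(2, 93), (3, 28), (4, 27), (5, 59)])
v6: WRITE c=55  (c history now [(1, 54), (6, 55)])
v7: WRITE b=37  (b history now [(2, 93), (3, 28), (4, 27), (5, 59), (7, 37)])
v8: WRITE d=59  (d history now [(8, 59)])
v9: WRITE a=75  (a history now [(9, 75)])
v10: WRITE d=33  (d history now [(8, 59), (10, 33)])
v11: WRITE d=52  (d history now [(8, 59), (10, 33), (11, 52)])
READ a @v8: history=[(9, 75)] -> no version <= 8 -> NONE
v12: WRITE c=65  (c history now [(1, 54), (6, 55), (12, 65)])
v13: WRITE c=31  (c history now [(1, 54), (6, 55), (12, 65), (13, 31)])
v14: WRITE c=85  (c history now [(1, 54), (6, 55), (12, 65), (13, 31), (14, 85)])
READ b @v4: history=[(2, 93), (3, 28), (4, 27), (5, 59), (7, 37)] -> pick v4 -> 27
v15: WRITE d=3  (d history now [(8, 59), (10, 33), (11, 52), (15, 3)])
v16: WRITE b=19  (b history now [(2, 93), (3, 28), (4, 27), (5, 59), (7, 37), (16, 19)])
v17: WRITE c=9  (c history now [(1, 54), (6, 55), (12, 65), (13, 31), (14, 85), (17, 9)])
READ b @v12: history=[(2, 93), (3, 28), (4, 27), (5, 59), (7, 37), (16, 19)] -> pick v7 -> 37
v18: WRITE c=85  (c history now [(1, 54), (6, 55), (12, 65), (13, 31), (14, 85), (17, 9), (18, 85)])
READ b @v2: history=[(2, 93), (3, 28), (4, 27), (5, 59), (7, 37), (16, 19)] -> pick v2 -> 93
v19: WRITE a=87  (a history now [(9, 75), (19, 87)])
v20: WRITE b=77  (b history now [(2, 93), (3, 28), (4, 27), (5, 59), (7, 37), (16, 19), (20, 77)])
v21: WRITE d=46  (d history now [(8, 59), (10, 33), (11, 52), (15, 3), (21, 46)])
v22: WRITE d=41  (d history now [(8, 59), (10, 33), (11, 52), (15, 3), (21, 46), (22, 41)])
v23: WRITE c=10  (c history now [(1, 54), (6, 55), (12, 65), (13, 31), (14, 85), (17, 9), (18, 85), (23, 10)])
v24: WRITE a=26  (a history now [(9, 75), (19, 87), (24, 26)])
READ b @v9: history=[(2, 93), (3, 28), (4, 27), (5, 59), (7, 37), (16, 19), (20, 77)] -> pick v7 -> 37
v25: WRITE a=17  (a history now [(9, 75), (19, 87), (24, 26), (25, 17)])
READ b @v7: history=[(2, 93), (3, 28), (4, 27), (5, 59), (7, 37), (16, 19), (20, 77)] -> pick v7 -> 37
v26: WRITE b=66  (b history now [(2, 93), (3, 28), (4, 27), (5, 59), (7, 37), (16, 19), (20, 77), (26, 66)])
READ c @v20: history=[(1, 54), (6, 55), (12, 65), (13, 31), (14, 85), (17, 9), (18, 85), (23, 10)] -> pick v18 -> 85
READ b @v19: history=[(2, 93), (3, 28), (4, 27), (5, 59), (7, 37), (16, 19), (20, 77), (26, 66)] -> pick v16 -> 19
v27: WRITE c=6  (c history now [(1, 54), (6, 55), (12, 65), (13, 31), (14, 85), (17, 9), (18, 85), (23, 10), (27, 6)])
v28: WRITE b=93  (b history now [(2, 93), (3, 28), (4, 27), (5, 59), (7, 37), (16, 19), (20, 77), (26, 66), (28, 93)])
v29: WRITE d=53  (d history now [(8, 59), (10, 33), (11, 52), (15, 3), (21, 46), (22, 41), (29, 53)])

Answer: NONE
NONE
NONE
27
37
93
37
37
85
19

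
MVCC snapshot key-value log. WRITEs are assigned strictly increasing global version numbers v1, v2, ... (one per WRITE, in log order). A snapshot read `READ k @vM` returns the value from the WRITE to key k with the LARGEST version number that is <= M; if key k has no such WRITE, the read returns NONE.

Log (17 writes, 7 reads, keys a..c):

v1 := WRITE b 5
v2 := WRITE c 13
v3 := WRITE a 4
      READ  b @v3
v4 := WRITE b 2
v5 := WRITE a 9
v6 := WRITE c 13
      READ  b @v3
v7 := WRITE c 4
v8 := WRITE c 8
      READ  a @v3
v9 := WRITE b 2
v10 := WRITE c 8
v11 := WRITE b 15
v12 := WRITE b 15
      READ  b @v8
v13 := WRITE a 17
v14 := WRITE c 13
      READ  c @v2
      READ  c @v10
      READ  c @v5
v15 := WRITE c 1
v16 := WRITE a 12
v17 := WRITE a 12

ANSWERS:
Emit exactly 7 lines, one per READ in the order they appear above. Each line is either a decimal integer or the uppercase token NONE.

v1: WRITE b=5  (b history now [(1, 5)])
v2: WRITE c=13  (c history now [(2, 13)])
v3: WRITE a=4  (a history now [(3, 4)])
READ b @v3: history=[(1, 5)] -> pick v1 -> 5
v4: WRITE b=2  (b history now [(1, 5), (4, 2)])
v5: WRITE a=9  (a history now [(3, 4), (5, 9)])
v6: WRITE c=13  (c history now [(2, 13), (6, 13)])
READ b @v3: history=[(1, 5), (4, 2)] -> pick v1 -> 5
v7: WRITE c=4  (c history now [(2, 13), (6, 13), (7, 4)])
v8: WRITE c=8  (c history now [(2, 13), (6, 13), (7, 4), (8, 8)])
READ a @v3: history=[(3, 4), (5, 9)] -> pick v3 -> 4
v9: WRITE b=2  (b history now [(1, 5), (4, 2), (9, 2)])
v10: WRITE c=8  (c history now [(2, 13), (6, 13), (7, 4), (8, 8), (10, 8)])
v11: WRITE b=15  (b history now [(1, 5), (4, 2), (9, 2), (11, 15)])
v12: WRITE b=15  (b history now [(1, 5), (4, 2), (9, 2), (11, 15), (12, 15)])
READ b @v8: history=[(1, 5), (4, 2), (9, 2), (11, 15), (12, 15)] -> pick v4 -> 2
v13: WRITE a=17  (a history now [(3, 4), (5, 9), (13, 17)])
v14: WRITE c=13  (c history now [(2, 13), (6, 13), (7, 4), (8, 8), (10, 8), (14, 13)])
READ c @v2: history=[(2, 13), (6, 13), (7, 4), (8, 8), (10, 8), (14, 13)] -> pick v2 -> 13
READ c @v10: history=[(2, 13), (6, 13), (7, 4), (8, 8), (10, 8), (14, 13)] -> pick v10 -> 8
READ c @v5: history=[(2, 13), (6, 13), (7, 4), (8, 8), (10, 8), (14, 13)] -> pick v2 -> 13
v15: WRITE c=1  (c history now [(2, 13), (6, 13), (7, 4), (8, 8), (10, 8), (14, 13), (15, 1)])
v16: WRITE a=12  (a history now [(3, 4), (5, 9), (13, 17), (16, 12)])
v17: WRITE a=12  (a history now [(3, 4), (5, 9), (13, 17), (16, 12), (17, 12)])

Answer: 5
5
4
2
13
8
13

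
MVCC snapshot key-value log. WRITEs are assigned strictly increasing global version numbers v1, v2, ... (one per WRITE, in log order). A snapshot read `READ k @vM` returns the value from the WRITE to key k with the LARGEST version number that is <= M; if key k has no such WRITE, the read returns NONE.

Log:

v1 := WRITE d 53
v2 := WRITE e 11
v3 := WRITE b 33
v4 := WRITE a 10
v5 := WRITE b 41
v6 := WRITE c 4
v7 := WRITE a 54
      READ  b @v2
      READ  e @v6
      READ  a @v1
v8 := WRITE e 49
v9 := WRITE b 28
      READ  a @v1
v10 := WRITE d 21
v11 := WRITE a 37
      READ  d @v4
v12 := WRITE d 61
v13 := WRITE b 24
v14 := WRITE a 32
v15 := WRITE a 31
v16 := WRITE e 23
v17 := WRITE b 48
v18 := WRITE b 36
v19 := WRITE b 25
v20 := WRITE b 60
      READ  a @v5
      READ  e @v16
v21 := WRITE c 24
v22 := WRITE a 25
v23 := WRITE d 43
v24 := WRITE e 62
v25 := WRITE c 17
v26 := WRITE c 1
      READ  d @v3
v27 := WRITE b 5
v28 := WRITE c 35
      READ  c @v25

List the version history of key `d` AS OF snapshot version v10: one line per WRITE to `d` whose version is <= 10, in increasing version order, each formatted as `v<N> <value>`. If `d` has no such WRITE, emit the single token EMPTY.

Scan writes for key=d with version <= 10:
  v1 WRITE d 53 -> keep
  v2 WRITE e 11 -> skip
  v3 WRITE b 33 -> skip
  v4 WRITE a 10 -> skip
  v5 WRITE b 41 -> skip
  v6 WRITE c 4 -> skip
  v7 WRITE a 54 -> skip
  v8 WRITE e 49 -> skip
  v9 WRITE b 28 -> skip
  v10 WRITE d 21 -> keep
  v11 WRITE a 37 -> skip
  v12 WRITE d 61 -> drop (> snap)
  v13 WRITE b 24 -> skip
  v14 WRITE a 32 -> skip
  v15 WRITE a 31 -> skip
  v16 WRITE e 23 -> skip
  v17 WRITE b 48 -> skip
  v18 WRITE b 36 -> skip
  v19 WRITE b 25 -> skip
  v20 WRITE b 60 -> skip
  v21 WRITE c 24 -> skip
  v22 WRITE a 25 -> skip
  v23 WRITE d 43 -> drop (> snap)
  v24 WRITE e 62 -> skip
  v25 WRITE c 17 -> skip
  v26 WRITE c 1 -> skip
  v27 WRITE b 5 -> skip
  v28 WRITE c 35 -> skip
Collected: [(1, 53), (10, 21)]

Answer: v1 53
v10 21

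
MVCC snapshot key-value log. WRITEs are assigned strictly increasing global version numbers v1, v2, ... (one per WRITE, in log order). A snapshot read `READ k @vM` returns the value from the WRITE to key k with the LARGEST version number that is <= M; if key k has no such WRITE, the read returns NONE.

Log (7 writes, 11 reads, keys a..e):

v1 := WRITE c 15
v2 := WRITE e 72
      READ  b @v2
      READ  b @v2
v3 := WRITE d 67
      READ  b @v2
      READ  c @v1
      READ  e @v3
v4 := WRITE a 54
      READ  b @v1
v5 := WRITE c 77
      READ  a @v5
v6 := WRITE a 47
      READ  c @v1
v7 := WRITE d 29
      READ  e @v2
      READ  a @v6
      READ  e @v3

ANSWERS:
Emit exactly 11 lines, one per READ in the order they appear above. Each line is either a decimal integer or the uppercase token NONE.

Answer: NONE
NONE
NONE
15
72
NONE
54
15
72
47
72

Derivation:
v1: WRITE c=15  (c history now [(1, 15)])
v2: WRITE e=72  (e history now [(2, 72)])
READ b @v2: history=[] -> no version <= 2 -> NONE
READ b @v2: history=[] -> no version <= 2 -> NONE
v3: WRITE d=67  (d history now [(3, 67)])
READ b @v2: history=[] -> no version <= 2 -> NONE
READ c @v1: history=[(1, 15)] -> pick v1 -> 15
READ e @v3: history=[(2, 72)] -> pick v2 -> 72
v4: WRITE a=54  (a history now [(4, 54)])
READ b @v1: history=[] -> no version <= 1 -> NONE
v5: WRITE c=77  (c history now [(1, 15), (5, 77)])
READ a @v5: history=[(4, 54)] -> pick v4 -> 54
v6: WRITE a=47  (a history now [(4, 54), (6, 47)])
READ c @v1: history=[(1, 15), (5, 77)] -> pick v1 -> 15
v7: WRITE d=29  (d history now [(3, 67), (7, 29)])
READ e @v2: history=[(2, 72)] -> pick v2 -> 72
READ a @v6: history=[(4, 54), (6, 47)] -> pick v6 -> 47
READ e @v3: history=[(2, 72)] -> pick v2 -> 72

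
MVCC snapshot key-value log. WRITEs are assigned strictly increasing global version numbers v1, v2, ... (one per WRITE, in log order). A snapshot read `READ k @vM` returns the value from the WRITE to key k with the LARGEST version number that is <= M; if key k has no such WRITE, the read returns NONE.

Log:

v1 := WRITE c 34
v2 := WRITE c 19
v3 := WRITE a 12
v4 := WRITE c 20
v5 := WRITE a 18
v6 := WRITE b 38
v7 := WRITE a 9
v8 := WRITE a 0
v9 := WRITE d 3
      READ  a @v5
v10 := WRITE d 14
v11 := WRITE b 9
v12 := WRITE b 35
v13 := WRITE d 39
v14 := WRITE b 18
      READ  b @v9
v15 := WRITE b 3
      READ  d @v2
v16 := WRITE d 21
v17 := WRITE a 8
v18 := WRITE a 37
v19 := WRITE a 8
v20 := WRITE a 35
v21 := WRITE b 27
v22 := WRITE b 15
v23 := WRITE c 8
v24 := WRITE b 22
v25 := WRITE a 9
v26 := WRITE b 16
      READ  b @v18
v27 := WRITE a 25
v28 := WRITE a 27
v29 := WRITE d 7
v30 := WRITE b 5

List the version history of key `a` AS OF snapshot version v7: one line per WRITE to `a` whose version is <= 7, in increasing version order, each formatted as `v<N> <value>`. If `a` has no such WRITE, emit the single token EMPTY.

Answer: v3 12
v5 18
v7 9

Derivation:
Scan writes for key=a with version <= 7:
  v1 WRITE c 34 -> skip
  v2 WRITE c 19 -> skip
  v3 WRITE a 12 -> keep
  v4 WRITE c 20 -> skip
  v5 WRITE a 18 -> keep
  v6 WRITE b 38 -> skip
  v7 WRITE a 9 -> keep
  v8 WRITE a 0 -> drop (> snap)
  v9 WRITE d 3 -> skip
  v10 WRITE d 14 -> skip
  v11 WRITE b 9 -> skip
  v12 WRITE b 35 -> skip
  v13 WRITE d 39 -> skip
  v14 WRITE b 18 -> skip
  v15 WRITE b 3 -> skip
  v16 WRITE d 21 -> skip
  v17 WRITE a 8 -> drop (> snap)
  v18 WRITE a 37 -> drop (> snap)
  v19 WRITE a 8 -> drop (> snap)
  v20 WRITE a 35 -> drop (> snap)
  v21 WRITE b 27 -> skip
  v22 WRITE b 15 -> skip
  v23 WRITE c 8 -> skip
  v24 WRITE b 22 -> skip
  v25 WRITE a 9 -> drop (> snap)
  v26 WRITE b 16 -> skip
  v27 WRITE a 25 -> drop (> snap)
  v28 WRITE a 27 -> drop (> snap)
  v29 WRITE d 7 -> skip
  v30 WRITE b 5 -> skip
Collected: [(3, 12), (5, 18), (7, 9)]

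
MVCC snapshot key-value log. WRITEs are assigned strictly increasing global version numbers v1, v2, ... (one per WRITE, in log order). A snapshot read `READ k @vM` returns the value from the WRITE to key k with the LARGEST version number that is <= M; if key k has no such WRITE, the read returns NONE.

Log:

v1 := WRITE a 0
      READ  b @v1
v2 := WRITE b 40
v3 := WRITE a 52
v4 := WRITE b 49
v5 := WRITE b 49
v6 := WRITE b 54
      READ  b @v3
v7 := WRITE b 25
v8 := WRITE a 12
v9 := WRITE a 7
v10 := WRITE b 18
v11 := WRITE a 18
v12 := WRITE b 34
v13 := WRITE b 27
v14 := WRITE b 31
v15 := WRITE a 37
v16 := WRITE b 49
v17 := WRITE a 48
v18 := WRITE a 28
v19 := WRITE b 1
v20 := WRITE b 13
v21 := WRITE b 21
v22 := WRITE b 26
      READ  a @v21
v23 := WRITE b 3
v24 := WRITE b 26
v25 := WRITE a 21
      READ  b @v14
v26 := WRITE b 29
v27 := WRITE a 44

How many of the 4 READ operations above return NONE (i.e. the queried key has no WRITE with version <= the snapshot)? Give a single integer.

v1: WRITE a=0  (a history now [(1, 0)])
READ b @v1: history=[] -> no version <= 1 -> NONE
v2: WRITE b=40  (b history now [(2, 40)])
v3: WRITE a=52  (a history now [(1, 0), (3, 52)])
v4: WRITE b=49  (b history now [(2, 40), (4, 49)])
v5: WRITE b=49  (b history now [(2, 40), (4, 49), (5, 49)])
v6: WRITE b=54  (b history now [(2, 40), (4, 49), (5, 49), (6, 54)])
READ b @v3: history=[(2, 40), (4, 49), (5, 49), (6, 54)] -> pick v2 -> 40
v7: WRITE b=25  (b history now [(2, 40), (4, 49), (5, 49), (6, 54), (7, 25)])
v8: WRITE a=12  (a history now [(1, 0), (3, 52), (8, 12)])
v9: WRITE a=7  (a history now [(1, 0), (3, 52), (8, 12), (9, 7)])
v10: WRITE b=18  (b history now [(2, 40), (4, 49), (5, 49), (6, 54), (7, 25), (10, 18)])
v11: WRITE a=18  (a history now [(1, 0), (3, 52), (8, 12), (9, 7), (11, 18)])
v12: WRITE b=34  (b history now [(2, 40), (4, 49), (5, 49), (6, 54), (7, 25), (10, 18), (12, 34)])
v13: WRITE b=27  (b history now [(2, 40), (4, 49), (5, 49), (6, 54), (7, 25), (10, 18), (12, 34), (13, 27)])
v14: WRITE b=31  (b history now [(2, 40), (4, 49), (5, 49), (6, 54), (7, 25), (10, 18), (12, 34), (13, 27), (14, 31)])
v15: WRITE a=37  (a history now [(1, 0), (3, 52), (8, 12), (9, 7), (11, 18), (15, 37)])
v16: WRITE b=49  (b history now [(2, 40), (4, 49), (5, 49), (6, 54), (7, 25), (10, 18), (12, 34), (13, 27), (14, 31), (16, 49)])
v17: WRITE a=48  (a history now [(1, 0), (3, 52), (8, 12), (9, 7), (11, 18), (15, 37), (17, 48)])
v18: WRITE a=28  (a history now [(1, 0), (3, 52), (8, 12), (9, 7), (11, 18), (15, 37), (17, 48), (18, 28)])
v19: WRITE b=1  (b history now [(2, 40), (4, 49), (5, 49), (6, 54), (7, 25), (10, 18), (12, 34), (13, 27), (14, 31), (16, 49), (19, 1)])
v20: WRITE b=13  (b history now [(2, 40), (4, 49), (5, 49), (6, 54), (7, 25), (10, 18), (12, 34), (13, 27), (14, 31), (16, 49), (19, 1), (20, 13)])
v21: WRITE b=21  (b history now [(2, 40), (4, 49), (5, 49), (6, 54), (7, 25), (10, 18), (12, 34), (13, 27), (14, 31), (16, 49), (19, 1), (20, 13), (21, 21)])
v22: WRITE b=26  (b history now [(2, 40), (4, 49), (5, 49), (6, 54), (7, 25), (10, 18), (12, 34), (13, 27), (14, 31), (16, 49), (19, 1), (20, 13), (21, 21), (22, 26)])
READ a @v21: history=[(1, 0), (3, 52), (8, 12), (9, 7), (11, 18), (15, 37), (17, 48), (18, 28)] -> pick v18 -> 28
v23: WRITE b=3  (b history now [(2, 40), (4, 49), (5, 49), (6, 54), (7, 25), (10, 18), (12, 34), (13, 27), (14, 31), (16, 49), (19, 1), (20, 13), (21, 21), (22, 26), (23, 3)])
v24: WRITE b=26  (b history now [(2, 40), (4, 49), (5, 49), (6, 54), (7, 25), (10, 18), (12, 34), (13, 27), (14, 31), (16, 49), (19, 1), (20, 13), (21, 21), (22, 26), (23, 3), (24, 26)])
v25: WRITE a=21  (a history now [(1, 0), (3, 52), (8, 12), (9, 7), (11, 18), (15, 37), (17, 48), (18, 28), (25, 21)])
READ b @v14: history=[(2, 40), (4, 49), (5, 49), (6, 54), (7, 25), (10, 18), (12, 34), (13, 27), (14, 31), (16, 49), (19, 1), (20, 13), (21, 21), (22, 26), (23, 3), (24, 26)] -> pick v14 -> 31
v26: WRITE b=29  (b history now [(2, 40), (4, 49), (5, 49), (6, 54), (7, 25), (10, 18), (12, 34), (13, 27), (14, 31), (16, 49), (19, 1), (20, 13), (21, 21), (22, 26), (23, 3), (24, 26), (26, 29)])
v27: WRITE a=44  (a history now [(1, 0), (3, 52), (8, 12), (9, 7), (11, 18), (15, 37), (17, 48), (18, 28), (25, 21), (27, 44)])
Read results in order: ['NONE', '40', '28', '31']
NONE count = 1

Answer: 1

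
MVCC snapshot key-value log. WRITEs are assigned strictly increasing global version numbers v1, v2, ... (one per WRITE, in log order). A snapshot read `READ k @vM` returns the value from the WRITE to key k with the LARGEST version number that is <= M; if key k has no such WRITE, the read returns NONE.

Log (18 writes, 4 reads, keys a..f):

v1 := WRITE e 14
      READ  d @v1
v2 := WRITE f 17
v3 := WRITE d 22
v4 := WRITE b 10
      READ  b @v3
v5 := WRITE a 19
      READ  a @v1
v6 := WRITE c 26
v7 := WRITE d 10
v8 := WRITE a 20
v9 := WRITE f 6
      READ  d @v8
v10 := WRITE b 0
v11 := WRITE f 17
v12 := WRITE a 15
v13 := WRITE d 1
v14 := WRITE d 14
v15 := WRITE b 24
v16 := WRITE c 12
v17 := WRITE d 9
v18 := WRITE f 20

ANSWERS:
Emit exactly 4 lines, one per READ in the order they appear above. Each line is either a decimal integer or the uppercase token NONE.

v1: WRITE e=14  (e history now [(1, 14)])
READ d @v1: history=[] -> no version <= 1 -> NONE
v2: WRITE f=17  (f history now [(2, 17)])
v3: WRITE d=22  (d history now [(3, 22)])
v4: WRITE b=10  (b history now [(4, 10)])
READ b @v3: history=[(4, 10)] -> no version <= 3 -> NONE
v5: WRITE a=19  (a history now [(5, 19)])
READ a @v1: history=[(5, 19)] -> no version <= 1 -> NONE
v6: WRITE c=26  (c history now [(6, 26)])
v7: WRITE d=10  (d history now [(3, 22), (7, 10)])
v8: WRITE a=20  (a history now [(5, 19), (8, 20)])
v9: WRITE f=6  (f history now [(2, 17), (9, 6)])
READ d @v8: history=[(3, 22), (7, 10)] -> pick v7 -> 10
v10: WRITE b=0  (b history now [(4, 10), (10, 0)])
v11: WRITE f=17  (f history now [(2, 17), (9, 6), (11, 17)])
v12: WRITE a=15  (a history now [(5, 19), (8, 20), (12, 15)])
v13: WRITE d=1  (d history now [(3, 22), (7, 10), (13, 1)])
v14: WRITE d=14  (d history now [(3, 22), (7, 10), (13, 1), (14, 14)])
v15: WRITE b=24  (b history now [(4, 10), (10, 0), (15, 24)])
v16: WRITE c=12  (c history now [(6, 26), (16, 12)])
v17: WRITE d=9  (d history now [(3, 22), (7, 10), (13, 1), (14, 14), (17, 9)])
v18: WRITE f=20  (f history now [(2, 17), (9, 6), (11, 17), (18, 20)])

Answer: NONE
NONE
NONE
10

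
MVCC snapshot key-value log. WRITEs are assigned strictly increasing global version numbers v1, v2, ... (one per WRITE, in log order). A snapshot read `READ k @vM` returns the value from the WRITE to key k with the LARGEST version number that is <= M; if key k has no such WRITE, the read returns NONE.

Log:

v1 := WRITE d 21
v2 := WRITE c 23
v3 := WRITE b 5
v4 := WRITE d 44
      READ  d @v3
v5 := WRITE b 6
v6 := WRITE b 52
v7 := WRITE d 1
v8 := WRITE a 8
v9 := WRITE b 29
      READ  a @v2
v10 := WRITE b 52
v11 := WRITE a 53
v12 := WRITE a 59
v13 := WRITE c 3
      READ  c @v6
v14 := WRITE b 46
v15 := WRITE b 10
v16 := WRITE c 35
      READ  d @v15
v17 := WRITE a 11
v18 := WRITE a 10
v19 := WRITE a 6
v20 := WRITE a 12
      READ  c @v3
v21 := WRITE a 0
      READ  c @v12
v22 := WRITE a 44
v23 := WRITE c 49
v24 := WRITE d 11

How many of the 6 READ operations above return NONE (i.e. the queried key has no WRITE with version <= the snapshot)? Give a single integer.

Answer: 1

Derivation:
v1: WRITE d=21  (d history now [(1, 21)])
v2: WRITE c=23  (c history now [(2, 23)])
v3: WRITE b=5  (b history now [(3, 5)])
v4: WRITE d=44  (d history now [(1, 21), (4, 44)])
READ d @v3: history=[(1, 21), (4, 44)] -> pick v1 -> 21
v5: WRITE b=6  (b history now [(3, 5), (5, 6)])
v6: WRITE b=52  (b history now [(3, 5), (5, 6), (6, 52)])
v7: WRITE d=1  (d history now [(1, 21), (4, 44), (7, 1)])
v8: WRITE a=8  (a history now [(8, 8)])
v9: WRITE b=29  (b history now [(3, 5), (5, 6), (6, 52), (9, 29)])
READ a @v2: history=[(8, 8)] -> no version <= 2 -> NONE
v10: WRITE b=52  (b history now [(3, 5), (5, 6), (6, 52), (9, 29), (10, 52)])
v11: WRITE a=53  (a history now [(8, 8), (11, 53)])
v12: WRITE a=59  (a history now [(8, 8), (11, 53), (12, 59)])
v13: WRITE c=3  (c history now [(2, 23), (13, 3)])
READ c @v6: history=[(2, 23), (13, 3)] -> pick v2 -> 23
v14: WRITE b=46  (b history now [(3, 5), (5, 6), (6, 52), (9, 29), (10, 52), (14, 46)])
v15: WRITE b=10  (b history now [(3, 5), (5, 6), (6, 52), (9, 29), (10, 52), (14, 46), (15, 10)])
v16: WRITE c=35  (c history now [(2, 23), (13, 3), (16, 35)])
READ d @v15: history=[(1, 21), (4, 44), (7, 1)] -> pick v7 -> 1
v17: WRITE a=11  (a history now [(8, 8), (11, 53), (12, 59), (17, 11)])
v18: WRITE a=10  (a history now [(8, 8), (11, 53), (12, 59), (17, 11), (18, 10)])
v19: WRITE a=6  (a history now [(8, 8), (11, 53), (12, 59), (17, 11), (18, 10), (19, 6)])
v20: WRITE a=12  (a history now [(8, 8), (11, 53), (12, 59), (17, 11), (18, 10), (19, 6), (20, 12)])
READ c @v3: history=[(2, 23), (13, 3), (16, 35)] -> pick v2 -> 23
v21: WRITE a=0  (a history now [(8, 8), (11, 53), (12, 59), (17, 11), (18, 10), (19, 6), (20, 12), (21, 0)])
READ c @v12: history=[(2, 23), (13, 3), (16, 35)] -> pick v2 -> 23
v22: WRITE a=44  (a history now [(8, 8), (11, 53), (12, 59), (17, 11), (18, 10), (19, 6), (20, 12), (21, 0), (22, 44)])
v23: WRITE c=49  (c history now [(2, 23), (13, 3), (16, 35), (23, 49)])
v24: WRITE d=11  (d history now [(1, 21), (4, 44), (7, 1), (24, 11)])
Read results in order: ['21', 'NONE', '23', '1', '23', '23']
NONE count = 1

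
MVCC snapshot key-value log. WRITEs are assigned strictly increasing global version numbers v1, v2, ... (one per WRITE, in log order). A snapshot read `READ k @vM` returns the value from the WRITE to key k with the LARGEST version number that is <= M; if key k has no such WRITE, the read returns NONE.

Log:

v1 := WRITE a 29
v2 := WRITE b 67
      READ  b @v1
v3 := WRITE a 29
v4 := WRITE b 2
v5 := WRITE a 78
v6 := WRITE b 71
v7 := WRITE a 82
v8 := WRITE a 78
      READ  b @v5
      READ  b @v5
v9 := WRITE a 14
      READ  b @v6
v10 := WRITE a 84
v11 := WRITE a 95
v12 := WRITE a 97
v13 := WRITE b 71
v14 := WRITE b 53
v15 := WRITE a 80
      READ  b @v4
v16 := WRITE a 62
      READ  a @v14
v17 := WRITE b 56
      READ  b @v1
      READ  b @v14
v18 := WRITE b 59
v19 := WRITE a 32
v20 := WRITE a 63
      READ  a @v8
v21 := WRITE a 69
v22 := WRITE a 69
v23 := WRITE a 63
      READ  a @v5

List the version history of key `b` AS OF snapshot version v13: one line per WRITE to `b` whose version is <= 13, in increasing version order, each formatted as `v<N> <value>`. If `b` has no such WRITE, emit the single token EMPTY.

Answer: v2 67
v4 2
v6 71
v13 71

Derivation:
Scan writes for key=b with version <= 13:
  v1 WRITE a 29 -> skip
  v2 WRITE b 67 -> keep
  v3 WRITE a 29 -> skip
  v4 WRITE b 2 -> keep
  v5 WRITE a 78 -> skip
  v6 WRITE b 71 -> keep
  v7 WRITE a 82 -> skip
  v8 WRITE a 78 -> skip
  v9 WRITE a 14 -> skip
  v10 WRITE a 84 -> skip
  v11 WRITE a 95 -> skip
  v12 WRITE a 97 -> skip
  v13 WRITE b 71 -> keep
  v14 WRITE b 53 -> drop (> snap)
  v15 WRITE a 80 -> skip
  v16 WRITE a 62 -> skip
  v17 WRITE b 56 -> drop (> snap)
  v18 WRITE b 59 -> drop (> snap)
  v19 WRITE a 32 -> skip
  v20 WRITE a 63 -> skip
  v21 WRITE a 69 -> skip
  v22 WRITE a 69 -> skip
  v23 WRITE a 63 -> skip
Collected: [(2, 67), (4, 2), (6, 71), (13, 71)]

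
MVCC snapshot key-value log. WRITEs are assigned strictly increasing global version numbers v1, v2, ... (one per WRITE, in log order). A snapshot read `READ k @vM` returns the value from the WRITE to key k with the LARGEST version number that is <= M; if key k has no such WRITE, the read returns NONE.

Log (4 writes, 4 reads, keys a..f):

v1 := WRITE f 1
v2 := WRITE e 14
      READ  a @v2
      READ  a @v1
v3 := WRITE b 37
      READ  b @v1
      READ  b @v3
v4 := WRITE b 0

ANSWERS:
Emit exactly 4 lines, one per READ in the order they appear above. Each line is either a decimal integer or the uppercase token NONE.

Answer: NONE
NONE
NONE
37

Derivation:
v1: WRITE f=1  (f history now [(1, 1)])
v2: WRITE e=14  (e history now [(2, 14)])
READ a @v2: history=[] -> no version <= 2 -> NONE
READ a @v1: history=[] -> no version <= 1 -> NONE
v3: WRITE b=37  (b history now [(3, 37)])
READ b @v1: history=[(3, 37)] -> no version <= 1 -> NONE
READ b @v3: history=[(3, 37)] -> pick v3 -> 37
v4: WRITE b=0  (b history now [(3, 37), (4, 0)])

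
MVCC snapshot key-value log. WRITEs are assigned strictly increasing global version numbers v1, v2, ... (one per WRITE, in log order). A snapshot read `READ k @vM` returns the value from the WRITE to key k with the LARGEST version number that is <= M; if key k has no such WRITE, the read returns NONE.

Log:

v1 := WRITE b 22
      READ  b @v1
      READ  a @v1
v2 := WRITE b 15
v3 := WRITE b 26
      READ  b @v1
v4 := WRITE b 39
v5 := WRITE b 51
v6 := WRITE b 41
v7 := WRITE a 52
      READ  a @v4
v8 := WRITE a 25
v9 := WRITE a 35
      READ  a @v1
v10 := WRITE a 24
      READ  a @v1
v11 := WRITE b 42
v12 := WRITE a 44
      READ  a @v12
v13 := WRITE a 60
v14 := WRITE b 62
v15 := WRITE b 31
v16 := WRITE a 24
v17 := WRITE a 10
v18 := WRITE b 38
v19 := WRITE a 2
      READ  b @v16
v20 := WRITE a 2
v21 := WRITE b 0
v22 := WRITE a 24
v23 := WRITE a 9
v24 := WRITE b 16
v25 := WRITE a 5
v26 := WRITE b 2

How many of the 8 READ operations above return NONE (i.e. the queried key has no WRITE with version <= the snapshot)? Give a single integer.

v1: WRITE b=22  (b history now [(1, 22)])
READ b @v1: history=[(1, 22)] -> pick v1 -> 22
READ a @v1: history=[] -> no version <= 1 -> NONE
v2: WRITE b=15  (b history now [(1, 22), (2, 15)])
v3: WRITE b=26  (b history now [(1, 22), (2, 15), (3, 26)])
READ b @v1: history=[(1, 22), (2, 15), (3, 26)] -> pick v1 -> 22
v4: WRITE b=39  (b history now [(1, 22), (2, 15), (3, 26), (4, 39)])
v5: WRITE b=51  (b history now [(1, 22), (2, 15), (3, 26), (4, 39), (5, 51)])
v6: WRITE b=41  (b history now [(1, 22), (2, 15), (3, 26), (4, 39), (5, 51), (6, 41)])
v7: WRITE a=52  (a history now [(7, 52)])
READ a @v4: history=[(7, 52)] -> no version <= 4 -> NONE
v8: WRITE a=25  (a history now [(7, 52), (8, 25)])
v9: WRITE a=35  (a history now [(7, 52), (8, 25), (9, 35)])
READ a @v1: history=[(7, 52), (8, 25), (9, 35)] -> no version <= 1 -> NONE
v10: WRITE a=24  (a history now [(7, 52), (8, 25), (9, 35), (10, 24)])
READ a @v1: history=[(7, 52), (8, 25), (9, 35), (10, 24)] -> no version <= 1 -> NONE
v11: WRITE b=42  (b history now [(1, 22), (2, 15), (3, 26), (4, 39), (5, 51), (6, 41), (11, 42)])
v12: WRITE a=44  (a history now [(7, 52), (8, 25), (9, 35), (10, 24), (12, 44)])
READ a @v12: history=[(7, 52), (8, 25), (9, 35), (10, 24), (12, 44)] -> pick v12 -> 44
v13: WRITE a=60  (a history now [(7, 52), (8, 25), (9, 35), (10, 24), (12, 44), (13, 60)])
v14: WRITE b=62  (b history now [(1, 22), (2, 15), (3, 26), (4, 39), (5, 51), (6, 41), (11, 42), (14, 62)])
v15: WRITE b=31  (b history now [(1, 22), (2, 15), (3, 26), (4, 39), (5, 51), (6, 41), (11, 42), (14, 62), (15, 31)])
v16: WRITE a=24  (a history now [(7, 52), (8, 25), (9, 35), (10, 24), (12, 44), (13, 60), (16, 24)])
v17: WRITE a=10  (a history now [(7, 52), (8, 25), (9, 35), (10, 24), (12, 44), (13, 60), (16, 24), (17, 10)])
v18: WRITE b=38  (b history now [(1, 22), (2, 15), (3, 26), (4, 39), (5, 51), (6, 41), (11, 42), (14, 62), (15, 31), (18, 38)])
v19: WRITE a=2  (a history now [(7, 52), (8, 25), (9, 35), (10, 24), (12, 44), (13, 60), (16, 24), (17, 10), (19, 2)])
READ b @v16: history=[(1, 22), (2, 15), (3, 26), (4, 39), (5, 51), (6, 41), (11, 42), (14, 62), (15, 31), (18, 38)] -> pick v15 -> 31
v20: WRITE a=2  (a history now [(7, 52), (8, 25), (9, 35), (10, 24), (12, 44), (13, 60), (16, 24), (17, 10), (19, 2), (20, 2)])
v21: WRITE b=0  (b history now [(1, 22), (2, 15), (3, 26), (4, 39), (5, 51), (6, 41), (11, 42), (14, 62), (15, 31), (18, 38), (21, 0)])
v22: WRITE a=24  (a history now [(7, 52), (8, 25), (9, 35), (10, 24), (12, 44), (13, 60), (16, 24), (17, 10), (19, 2), (20, 2), (22, 24)])
v23: WRITE a=9  (a history now [(7, 52), (8, 25), (9, 35), (10, 24), (12, 44), (13, 60), (16, 24), (17, 10), (19, 2), (20, 2), (22, 24), (23, 9)])
v24: WRITE b=16  (b history now [(1, 22), (2, 15), (3, 26), (4, 39), (5, 51), (6, 41), (11, 42), (14, 62), (15, 31), (18, 38), (21, 0), (24, 16)])
v25: WRITE a=5  (a history now [(7, 52), (8, 25), (9, 35), (10, 24), (12, 44), (13, 60), (16, 24), (17, 10), (19, 2), (20, 2), (22, 24), (23, 9), (25, 5)])
v26: WRITE b=2  (b history now [(1, 22), (2, 15), (3, 26), (4, 39), (5, 51), (6, 41), (11, 42), (14, 62), (15, 31), (18, 38), (21, 0), (24, 16), (26, 2)])
Read results in order: ['22', 'NONE', '22', 'NONE', 'NONE', 'NONE', '44', '31']
NONE count = 4

Answer: 4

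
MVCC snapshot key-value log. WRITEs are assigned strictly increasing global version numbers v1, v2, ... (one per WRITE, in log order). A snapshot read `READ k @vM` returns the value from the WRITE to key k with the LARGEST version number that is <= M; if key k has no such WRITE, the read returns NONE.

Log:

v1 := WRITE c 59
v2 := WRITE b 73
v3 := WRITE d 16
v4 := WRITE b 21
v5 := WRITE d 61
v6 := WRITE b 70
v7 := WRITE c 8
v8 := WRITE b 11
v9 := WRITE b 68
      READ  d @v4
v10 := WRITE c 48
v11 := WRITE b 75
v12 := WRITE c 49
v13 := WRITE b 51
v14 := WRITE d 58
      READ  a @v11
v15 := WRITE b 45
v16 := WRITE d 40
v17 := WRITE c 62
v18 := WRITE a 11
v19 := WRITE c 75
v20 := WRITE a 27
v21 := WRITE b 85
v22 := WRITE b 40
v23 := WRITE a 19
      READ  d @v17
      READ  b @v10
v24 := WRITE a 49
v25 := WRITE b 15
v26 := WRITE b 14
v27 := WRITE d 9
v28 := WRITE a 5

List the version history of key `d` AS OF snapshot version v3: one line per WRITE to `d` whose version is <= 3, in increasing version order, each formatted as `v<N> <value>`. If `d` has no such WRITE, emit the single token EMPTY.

Scan writes for key=d with version <= 3:
  v1 WRITE c 59 -> skip
  v2 WRITE b 73 -> skip
  v3 WRITE d 16 -> keep
  v4 WRITE b 21 -> skip
  v5 WRITE d 61 -> drop (> snap)
  v6 WRITE b 70 -> skip
  v7 WRITE c 8 -> skip
  v8 WRITE b 11 -> skip
  v9 WRITE b 68 -> skip
  v10 WRITE c 48 -> skip
  v11 WRITE b 75 -> skip
  v12 WRITE c 49 -> skip
  v13 WRITE b 51 -> skip
  v14 WRITE d 58 -> drop (> snap)
  v15 WRITE b 45 -> skip
  v16 WRITE d 40 -> drop (> snap)
  v17 WRITE c 62 -> skip
  v18 WRITE a 11 -> skip
  v19 WRITE c 75 -> skip
  v20 WRITE a 27 -> skip
  v21 WRITE b 85 -> skip
  v22 WRITE b 40 -> skip
  v23 WRITE a 19 -> skip
  v24 WRITE a 49 -> skip
  v25 WRITE b 15 -> skip
  v26 WRITE b 14 -> skip
  v27 WRITE d 9 -> drop (> snap)
  v28 WRITE a 5 -> skip
Collected: [(3, 16)]

Answer: v3 16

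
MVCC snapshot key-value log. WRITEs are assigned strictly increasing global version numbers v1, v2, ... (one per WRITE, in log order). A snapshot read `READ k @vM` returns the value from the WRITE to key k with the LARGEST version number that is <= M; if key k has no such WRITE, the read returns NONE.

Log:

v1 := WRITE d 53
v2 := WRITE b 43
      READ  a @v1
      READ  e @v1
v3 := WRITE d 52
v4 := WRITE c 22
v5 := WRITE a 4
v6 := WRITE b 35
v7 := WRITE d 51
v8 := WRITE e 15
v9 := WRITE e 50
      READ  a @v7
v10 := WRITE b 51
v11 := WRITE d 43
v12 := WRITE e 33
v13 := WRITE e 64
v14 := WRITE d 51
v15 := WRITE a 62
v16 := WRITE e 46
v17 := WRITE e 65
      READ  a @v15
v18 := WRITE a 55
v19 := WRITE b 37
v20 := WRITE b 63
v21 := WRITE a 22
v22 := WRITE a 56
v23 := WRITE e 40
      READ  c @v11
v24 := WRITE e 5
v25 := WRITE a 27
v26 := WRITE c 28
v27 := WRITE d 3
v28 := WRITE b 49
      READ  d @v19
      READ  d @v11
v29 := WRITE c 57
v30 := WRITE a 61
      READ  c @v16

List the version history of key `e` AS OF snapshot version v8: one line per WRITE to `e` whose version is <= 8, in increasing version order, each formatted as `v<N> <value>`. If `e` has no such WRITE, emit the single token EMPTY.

Answer: v8 15

Derivation:
Scan writes for key=e with version <= 8:
  v1 WRITE d 53 -> skip
  v2 WRITE b 43 -> skip
  v3 WRITE d 52 -> skip
  v4 WRITE c 22 -> skip
  v5 WRITE a 4 -> skip
  v6 WRITE b 35 -> skip
  v7 WRITE d 51 -> skip
  v8 WRITE e 15 -> keep
  v9 WRITE e 50 -> drop (> snap)
  v10 WRITE b 51 -> skip
  v11 WRITE d 43 -> skip
  v12 WRITE e 33 -> drop (> snap)
  v13 WRITE e 64 -> drop (> snap)
  v14 WRITE d 51 -> skip
  v15 WRITE a 62 -> skip
  v16 WRITE e 46 -> drop (> snap)
  v17 WRITE e 65 -> drop (> snap)
  v18 WRITE a 55 -> skip
  v19 WRITE b 37 -> skip
  v20 WRITE b 63 -> skip
  v21 WRITE a 22 -> skip
  v22 WRITE a 56 -> skip
  v23 WRITE e 40 -> drop (> snap)
  v24 WRITE e 5 -> drop (> snap)
  v25 WRITE a 27 -> skip
  v26 WRITE c 28 -> skip
  v27 WRITE d 3 -> skip
  v28 WRITE b 49 -> skip
  v29 WRITE c 57 -> skip
  v30 WRITE a 61 -> skip
Collected: [(8, 15)]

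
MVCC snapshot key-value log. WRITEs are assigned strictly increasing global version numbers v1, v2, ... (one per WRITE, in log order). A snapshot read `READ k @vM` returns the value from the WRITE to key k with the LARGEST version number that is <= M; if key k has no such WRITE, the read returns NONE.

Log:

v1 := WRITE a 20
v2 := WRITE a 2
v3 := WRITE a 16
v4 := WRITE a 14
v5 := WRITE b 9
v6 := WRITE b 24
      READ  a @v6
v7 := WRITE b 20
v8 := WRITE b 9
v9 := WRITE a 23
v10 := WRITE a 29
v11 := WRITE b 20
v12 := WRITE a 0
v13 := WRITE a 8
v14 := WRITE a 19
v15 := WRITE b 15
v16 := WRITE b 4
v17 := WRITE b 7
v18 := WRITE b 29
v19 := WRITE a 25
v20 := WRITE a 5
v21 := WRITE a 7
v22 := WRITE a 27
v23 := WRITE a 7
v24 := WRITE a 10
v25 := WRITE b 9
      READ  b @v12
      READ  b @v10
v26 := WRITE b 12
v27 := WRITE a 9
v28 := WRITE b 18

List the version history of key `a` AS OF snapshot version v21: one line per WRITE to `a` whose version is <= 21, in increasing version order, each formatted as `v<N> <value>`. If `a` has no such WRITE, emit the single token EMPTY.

Scan writes for key=a with version <= 21:
  v1 WRITE a 20 -> keep
  v2 WRITE a 2 -> keep
  v3 WRITE a 16 -> keep
  v4 WRITE a 14 -> keep
  v5 WRITE b 9 -> skip
  v6 WRITE b 24 -> skip
  v7 WRITE b 20 -> skip
  v8 WRITE b 9 -> skip
  v9 WRITE a 23 -> keep
  v10 WRITE a 29 -> keep
  v11 WRITE b 20 -> skip
  v12 WRITE a 0 -> keep
  v13 WRITE a 8 -> keep
  v14 WRITE a 19 -> keep
  v15 WRITE b 15 -> skip
  v16 WRITE b 4 -> skip
  v17 WRITE b 7 -> skip
  v18 WRITE b 29 -> skip
  v19 WRITE a 25 -> keep
  v20 WRITE a 5 -> keep
  v21 WRITE a 7 -> keep
  v22 WRITE a 27 -> drop (> snap)
  v23 WRITE a 7 -> drop (> snap)
  v24 WRITE a 10 -> drop (> snap)
  v25 WRITE b 9 -> skip
  v26 WRITE b 12 -> skip
  v27 WRITE a 9 -> drop (> snap)
  v28 WRITE b 18 -> skip
Collected: [(1, 20), (2, 2), (3, 16), (4, 14), (9, 23), (10, 29), (12, 0), (13, 8), (14, 19), (19, 25), (20, 5), (21, 7)]

Answer: v1 20
v2 2
v3 16
v4 14
v9 23
v10 29
v12 0
v13 8
v14 19
v19 25
v20 5
v21 7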